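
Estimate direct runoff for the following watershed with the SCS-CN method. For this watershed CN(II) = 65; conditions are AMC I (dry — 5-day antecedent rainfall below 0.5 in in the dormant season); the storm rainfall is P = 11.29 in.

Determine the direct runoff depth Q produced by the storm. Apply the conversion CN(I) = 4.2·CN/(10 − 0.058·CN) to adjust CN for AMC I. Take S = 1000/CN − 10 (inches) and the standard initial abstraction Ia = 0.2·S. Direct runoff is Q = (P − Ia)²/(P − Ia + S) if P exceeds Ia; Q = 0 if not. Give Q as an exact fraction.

Q = 1158108961/327720900 in ≈ 3.534 in

Dry (AMC I): CN(I) = 4.2·65/(10 − 0.058·65) = 273/(623/100) = 3900/89 ≈ 43.820
S = 1000/(3900/89) − 10 = 500/39 in ≈ 12.821 in
Ia = 0.2S: 0.2·12.821 = 2.564 in (exactly 100/39)
Excess rainfall: 11.290 − 2.564 = 8.726 in; P > Ia so Q > 0
Q: (34031/3900)² ÷ (84031/3900) = 1158108961/327720900 in (≈ 3.534 in)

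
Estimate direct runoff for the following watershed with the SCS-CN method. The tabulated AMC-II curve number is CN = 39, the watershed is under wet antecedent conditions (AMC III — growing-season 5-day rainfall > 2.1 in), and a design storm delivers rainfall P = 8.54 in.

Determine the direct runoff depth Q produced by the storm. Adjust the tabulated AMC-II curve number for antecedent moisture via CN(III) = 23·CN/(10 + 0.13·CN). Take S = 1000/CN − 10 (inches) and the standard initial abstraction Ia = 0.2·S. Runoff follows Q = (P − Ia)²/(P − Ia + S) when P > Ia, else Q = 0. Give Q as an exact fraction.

Q = 1699938301/461013150 in ≈ 3.687 in

Wet (AMC III): CN(III) = 23·39/(10 + 0.13·39) = 897/(1507/100) = 89700/1507 ≈ 59.522
Retention S: 1000/CN − 10 with CN=59.522 → S = 6100/897 ≈ 6.800 in
Ia = 0.2·(6100/897) = 1220/897 in ≈ 1.360 in
Excess rainfall: 8.540 − 1.360 = 7.180 in; P > Ia so Q > 0
Q: (322019/44850)² ÷ (627019/44850) = 1699938301/461013150 in (≈ 3.687 in)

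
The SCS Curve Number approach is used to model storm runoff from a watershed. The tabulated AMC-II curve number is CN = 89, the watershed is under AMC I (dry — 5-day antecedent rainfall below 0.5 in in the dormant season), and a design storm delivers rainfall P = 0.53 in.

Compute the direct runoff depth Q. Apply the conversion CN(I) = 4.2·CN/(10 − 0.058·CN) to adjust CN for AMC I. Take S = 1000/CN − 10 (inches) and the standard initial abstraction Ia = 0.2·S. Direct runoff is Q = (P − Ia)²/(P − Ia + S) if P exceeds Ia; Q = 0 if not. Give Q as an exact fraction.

Q = 0 in ≈ 0.000 in

CN(I) from CN(II)=89: (4.2·89)/(10 − 0.058·89) = 186900/2419 ≈ 77.263
S = 1000/(186900/2419) − 10 = 5500/1869 in ≈ 2.943 in
Initial abstraction Ia = S/5 = (5500/1869)/5 = 1100/1869 ≈ 0.589 in
P = 0.530 ≤ Ia = 0.589 in: entire storm abstracted, Q = 0.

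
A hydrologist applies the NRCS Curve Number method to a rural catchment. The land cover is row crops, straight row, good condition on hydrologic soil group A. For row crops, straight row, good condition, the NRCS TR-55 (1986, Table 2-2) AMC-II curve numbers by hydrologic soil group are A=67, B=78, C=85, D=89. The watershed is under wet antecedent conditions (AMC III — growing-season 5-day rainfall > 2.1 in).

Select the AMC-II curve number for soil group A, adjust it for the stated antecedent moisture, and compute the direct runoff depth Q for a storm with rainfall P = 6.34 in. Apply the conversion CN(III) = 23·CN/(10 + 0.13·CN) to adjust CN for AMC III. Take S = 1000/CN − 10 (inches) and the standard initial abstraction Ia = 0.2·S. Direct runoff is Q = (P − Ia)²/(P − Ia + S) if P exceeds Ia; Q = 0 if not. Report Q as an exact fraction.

Q = 207477517009/47809293850 in ≈ 4.340 in

NRCS table: row crops, straight row, good condition, soil group A → CN(II) = 67
Wet (AMC III): CN(III) = 23·67/(10 + 0.13·67) = 1541/(1871/100) = 154100/1871 ≈ 82.362
Retention S: 1000/CN − 10 with CN=82.362 → S = 3300/1541 ≈ 2.141 in
Ia = 0.2·(3300/1541) = 660/1541 in ≈ 0.428 in
Excess rainfall: 6.340 − 0.428 = 5.912 in; P > Ia so Q > 0
Q: (455497/77050)² ÷ (620497/77050) = 207477517009/47809293850 in (≈ 4.340 in)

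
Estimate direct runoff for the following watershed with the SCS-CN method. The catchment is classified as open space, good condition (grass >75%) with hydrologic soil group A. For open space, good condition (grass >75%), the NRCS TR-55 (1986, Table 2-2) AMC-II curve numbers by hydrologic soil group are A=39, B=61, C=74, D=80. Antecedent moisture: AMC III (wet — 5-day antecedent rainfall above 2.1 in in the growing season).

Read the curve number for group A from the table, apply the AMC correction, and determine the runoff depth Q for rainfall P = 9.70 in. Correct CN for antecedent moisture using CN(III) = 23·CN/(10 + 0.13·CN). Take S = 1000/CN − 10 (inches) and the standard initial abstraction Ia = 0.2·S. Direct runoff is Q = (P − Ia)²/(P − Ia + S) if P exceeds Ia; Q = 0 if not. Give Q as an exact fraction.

NRCS table: open space, good condition (grass >75%), soil group A → CN(II) = 39
Wet (AMC III): CN(III) = 23·39/(10 + 0.13·39) = 897/(1507/100) = 89700/1507 ≈ 59.522
S = 1000/(89700/1507) − 10 = 6100/897 in ≈ 6.800 in
Ia = 0.2·(6100/897) = 1220/897 in ≈ 1.360 in
P − Ia = 9.700 − 1.360 = 74809/8970 ≈ 8.340 in (> 0, runoff occurs)
Runoff Q = (P−Ia)²/(P−Ia+S) = (8.340)²/(8.340+6.800) = 5596386481/1218206730 ≈ 4.594 in

Q = 5596386481/1218206730 in ≈ 4.594 in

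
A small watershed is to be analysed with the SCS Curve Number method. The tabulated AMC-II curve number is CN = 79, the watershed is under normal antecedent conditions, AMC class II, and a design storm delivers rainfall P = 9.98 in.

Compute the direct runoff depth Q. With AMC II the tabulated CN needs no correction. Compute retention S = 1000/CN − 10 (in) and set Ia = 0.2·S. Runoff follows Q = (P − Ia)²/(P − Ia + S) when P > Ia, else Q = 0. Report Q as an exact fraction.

Q = 1392857041/188892950 in ≈ 7.374 in

AMC II — tabulated CN = 79 applies directly.
Max retention: S = 1000/79 − 10 = 210/79 in (≈ 2.658 in)
Ia = 0.2·(210/79) = 42/79 in ≈ 0.532 in
Since P=9.980 > Ia=0.532: effective rainfall P−Ia = 37321/3950 in
Q = (37321/3950)²/((37321/3950) + 210/79) = (1392857041/15602500)/(47821/3950) = 1392857041/188892950 in ≈ 7.374 in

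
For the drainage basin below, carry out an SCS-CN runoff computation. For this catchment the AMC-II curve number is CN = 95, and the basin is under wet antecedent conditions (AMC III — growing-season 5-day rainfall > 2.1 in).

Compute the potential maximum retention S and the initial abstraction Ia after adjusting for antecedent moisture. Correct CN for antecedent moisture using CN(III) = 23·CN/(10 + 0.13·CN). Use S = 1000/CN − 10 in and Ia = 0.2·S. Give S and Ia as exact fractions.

Adjust CN=95 to AMC III: 23·95/(10 + 0.13·95) → 2185 ÷ (447/20) = 43700/447 ≈ 97.763
S = 1000/(43700/447) − 10 = 100/437 in ≈ 0.229 in
Initial abstraction Ia = S/5 = (100/437)/5 = 20/437 ≈ 0.046 in

S = 100/437 in ≈ 0.229 in; Ia = 20/437 in ≈ 0.046 in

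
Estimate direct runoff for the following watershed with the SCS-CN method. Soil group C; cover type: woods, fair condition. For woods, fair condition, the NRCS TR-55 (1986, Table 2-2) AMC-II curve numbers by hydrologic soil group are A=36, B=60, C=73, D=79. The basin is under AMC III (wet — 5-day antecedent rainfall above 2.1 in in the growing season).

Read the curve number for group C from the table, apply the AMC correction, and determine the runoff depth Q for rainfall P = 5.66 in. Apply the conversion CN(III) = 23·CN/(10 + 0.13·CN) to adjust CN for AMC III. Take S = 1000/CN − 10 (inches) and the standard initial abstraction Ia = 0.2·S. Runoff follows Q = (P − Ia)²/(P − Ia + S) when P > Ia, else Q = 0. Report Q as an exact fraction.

NRCS table: woods, fair condition, soil group C → CN(II) = 73
CN(III) from CN(II)=73: (23·73)/(10 + 0.13·73) = 167900/1949 ≈ 86.147
S = 1000/(167900/1949) − 10 = 2700/1679 in ≈ 1.608 in
Initial abstraction Ia = S/5 = (2700/1679)/5 = 540/1679 ≈ 0.322 in
Excess rainfall: 5.660 − 0.322 = 5.338 in; P > Ia so Q > 0
Runoff Q = (P−Ia)²/(P−Ia+S) = (5.338)²/(5.338+1.608) = 200844696649/48956030150 ≈ 4.103 in

Q = 200844696649/48956030150 in ≈ 4.103 in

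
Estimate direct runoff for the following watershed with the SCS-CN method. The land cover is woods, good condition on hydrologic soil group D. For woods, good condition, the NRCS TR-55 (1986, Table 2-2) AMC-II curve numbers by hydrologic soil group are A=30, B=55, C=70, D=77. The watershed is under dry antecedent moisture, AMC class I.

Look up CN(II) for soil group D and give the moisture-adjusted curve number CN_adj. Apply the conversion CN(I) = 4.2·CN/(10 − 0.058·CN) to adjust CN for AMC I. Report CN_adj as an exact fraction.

CN_adj = 161700/2767 ≈ 58.439

NRCS table: woods, good condition, soil group D → CN(II) = 77
CN(I) from CN(II)=77: (4.2·77)/(10 − 0.058·77) = 161700/2767 ≈ 58.439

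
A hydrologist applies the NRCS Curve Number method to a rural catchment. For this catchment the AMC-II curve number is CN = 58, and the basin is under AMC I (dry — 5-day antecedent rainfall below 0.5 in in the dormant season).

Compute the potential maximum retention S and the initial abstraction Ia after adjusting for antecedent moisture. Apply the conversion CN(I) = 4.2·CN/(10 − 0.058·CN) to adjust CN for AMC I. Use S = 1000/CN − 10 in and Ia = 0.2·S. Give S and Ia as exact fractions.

S = 500/29 in ≈ 17.241 in; Ia = 100/29 in ≈ 3.448 in

Dry (AMC I): CN(I) = 4.2·58/(10 − 0.058·58) = (1218/5)/(1659/250) = 2900/79 ≈ 36.709
Retention S: 1000/CN − 10 with CN=36.709 → S = 500/29 ≈ 17.241 in
Initial abstraction Ia = S/5 = (500/29)/5 = 100/29 ≈ 3.448 in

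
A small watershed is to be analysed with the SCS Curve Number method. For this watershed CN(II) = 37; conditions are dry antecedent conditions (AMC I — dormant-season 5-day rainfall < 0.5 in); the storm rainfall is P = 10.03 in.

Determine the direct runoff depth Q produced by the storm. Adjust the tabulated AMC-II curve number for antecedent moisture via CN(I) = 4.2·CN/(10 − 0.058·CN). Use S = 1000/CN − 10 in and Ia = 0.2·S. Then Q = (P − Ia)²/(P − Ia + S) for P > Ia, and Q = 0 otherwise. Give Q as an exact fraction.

CN(I) from CN(II)=37: (4.2·37)/(10 − 0.058·37) = 3700/187 ≈ 19.786
Max retention: S = 1000/(3700/187) − 10 = 1500/37 in (≈ 40.541 in)
Ia = 0.2S: 0.2·40.541 = 8.108 in (exactly 300/37)
Excess rainfall: 10.030 − 8.108 = 1.922 in; P > Ia so Q > 0
Q = (7111/3700)²/((7111/3700) + 1500/37) = (50566321/13690000)/(157111/3700) = 50566321/581310700 in ≈ 0.087 in

Q = 50566321/581310700 in ≈ 0.087 in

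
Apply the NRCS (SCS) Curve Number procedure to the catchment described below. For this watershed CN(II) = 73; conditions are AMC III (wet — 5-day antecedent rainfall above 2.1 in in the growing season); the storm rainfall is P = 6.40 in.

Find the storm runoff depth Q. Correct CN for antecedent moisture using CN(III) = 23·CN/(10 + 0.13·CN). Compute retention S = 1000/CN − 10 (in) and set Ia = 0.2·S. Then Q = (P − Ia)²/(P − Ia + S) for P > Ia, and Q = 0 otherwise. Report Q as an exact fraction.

Wet (AMC III): CN(III) = 23·73/(10 + 0.13·73) = 1679/(1949/100) = 167900/1949 ≈ 86.147
Max retention: S = 1000/(167900/1949) − 10 = 2700/1679 in (≈ 1.608 in)
Ia = 0.2S: 0.2·1.608 = 0.322 in (exactly 540/1679)
Since P=6.400 > Ia=0.322: effective rainfall P−Ia = 51028/8395 in
Runoff Q = (P−Ia)²/(P−Ia+S) = (6.078)²/(6.078+1.608) = 162741049/33857035 ≈ 4.807 in

Q = 162741049/33857035 in ≈ 4.807 in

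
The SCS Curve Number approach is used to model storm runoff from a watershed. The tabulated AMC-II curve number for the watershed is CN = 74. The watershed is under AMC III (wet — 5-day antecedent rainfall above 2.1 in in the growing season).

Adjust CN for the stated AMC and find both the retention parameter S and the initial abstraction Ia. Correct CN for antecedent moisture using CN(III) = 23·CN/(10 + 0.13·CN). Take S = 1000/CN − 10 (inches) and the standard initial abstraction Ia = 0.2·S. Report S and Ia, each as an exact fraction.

S = 1300/851 in ≈ 1.528 in; Ia = 260/851 in ≈ 0.306 in

Wet (AMC III): CN(III) = 23·74/(10 + 0.13·74) = 1702/(981/50) = 85100/981 ≈ 86.748
Retention S: 1000/CN − 10 with CN=86.748 → S = 1300/851 ≈ 1.528 in
Initial abstraction Ia = S/5 = (1300/851)/5 = 260/851 ≈ 0.306 in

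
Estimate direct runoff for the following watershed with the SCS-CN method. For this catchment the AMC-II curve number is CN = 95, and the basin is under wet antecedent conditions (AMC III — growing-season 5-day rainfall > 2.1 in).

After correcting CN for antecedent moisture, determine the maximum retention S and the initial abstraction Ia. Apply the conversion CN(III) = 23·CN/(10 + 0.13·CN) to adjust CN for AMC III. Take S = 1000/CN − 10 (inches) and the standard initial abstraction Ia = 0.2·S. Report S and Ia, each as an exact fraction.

Adjust CN=95 to AMC III: 23·95/(10 + 0.13·95) → 2185 ÷ (447/20) = 43700/447 ≈ 97.763
Max retention: S = 1000/(43700/447) − 10 = 100/437 in (≈ 0.229 in)
Ia = 0.2S: 0.2·0.229 = 0.046 in (exactly 20/437)

S = 100/437 in ≈ 0.229 in; Ia = 20/437 in ≈ 0.046 in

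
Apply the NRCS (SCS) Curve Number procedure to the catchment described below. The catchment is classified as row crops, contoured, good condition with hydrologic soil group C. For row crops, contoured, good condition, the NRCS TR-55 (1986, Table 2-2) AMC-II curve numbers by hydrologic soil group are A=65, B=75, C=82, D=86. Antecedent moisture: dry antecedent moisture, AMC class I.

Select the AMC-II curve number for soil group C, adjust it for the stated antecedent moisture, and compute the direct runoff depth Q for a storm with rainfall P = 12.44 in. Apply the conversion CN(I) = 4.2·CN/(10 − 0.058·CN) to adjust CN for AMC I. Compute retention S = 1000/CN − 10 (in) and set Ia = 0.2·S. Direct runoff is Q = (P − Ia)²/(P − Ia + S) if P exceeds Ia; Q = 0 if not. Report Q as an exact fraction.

NRCS table: row crops, contoured, good condition, soil group C → CN(II) = 82
Dry (AMC I): CN(I) = 4.2·82/(10 − 0.058·82) = (1722/5)/(1311/250) = 28700/437 ≈ 65.675
Retention S: 1000/CN − 10 with CN=65.675 → S = 1500/287 ≈ 5.226 in
Initial abstraction Ia = S/5 = (1500/287)/5 = 300/287 ≈ 1.045 in
P − Ia = 12.440 − 1.045 = 81757/7175 ≈ 11.395 in (> 0, runoff occurs)
Q: (81757/7175)² ÷ (119257/7175) = 6684207049/855668975 in (≈ 7.812 in)

Q = 6684207049/855668975 in ≈ 7.812 in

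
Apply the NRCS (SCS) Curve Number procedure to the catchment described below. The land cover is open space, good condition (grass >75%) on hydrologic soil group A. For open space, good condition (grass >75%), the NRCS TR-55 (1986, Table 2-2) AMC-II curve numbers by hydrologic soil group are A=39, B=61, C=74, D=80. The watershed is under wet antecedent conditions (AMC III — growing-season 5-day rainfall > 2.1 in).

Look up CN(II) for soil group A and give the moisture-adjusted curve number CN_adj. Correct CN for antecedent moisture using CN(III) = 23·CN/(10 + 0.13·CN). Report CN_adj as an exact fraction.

CN_adj = 89700/1507 ≈ 59.522

NRCS table: open space, good condition (grass >75%), soil group A → CN(II) = 39
CN(III) from CN(II)=39: (23·39)/(10 + 0.13·39) = 89700/1507 ≈ 59.522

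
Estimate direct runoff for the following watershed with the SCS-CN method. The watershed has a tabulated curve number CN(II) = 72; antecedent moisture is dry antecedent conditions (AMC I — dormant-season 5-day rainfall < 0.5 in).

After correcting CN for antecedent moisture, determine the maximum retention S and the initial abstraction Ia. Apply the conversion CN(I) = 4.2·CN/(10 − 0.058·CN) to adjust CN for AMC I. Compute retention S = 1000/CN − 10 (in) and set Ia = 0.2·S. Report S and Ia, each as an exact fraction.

CN(I) from CN(II)=72: (4.2·72)/(10 − 0.058·72) = 675/13 ≈ 51.923
Retention S: 1000/CN − 10 with CN=51.923 → S = 250/27 ≈ 9.259 in
Initial abstraction Ia = S/5 = (250/27)/5 = 50/27 ≈ 1.852 in

S = 250/27 in ≈ 9.259 in; Ia = 50/27 in ≈ 1.852 in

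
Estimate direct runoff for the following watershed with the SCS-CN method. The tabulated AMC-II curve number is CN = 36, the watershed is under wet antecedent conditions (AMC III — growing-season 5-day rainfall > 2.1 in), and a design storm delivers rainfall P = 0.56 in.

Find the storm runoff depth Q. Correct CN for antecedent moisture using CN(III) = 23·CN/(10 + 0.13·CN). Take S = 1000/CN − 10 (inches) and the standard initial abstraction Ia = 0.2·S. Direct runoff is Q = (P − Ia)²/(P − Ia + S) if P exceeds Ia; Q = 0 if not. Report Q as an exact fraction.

Q = 0 in ≈ 0.000 in

Adjust CN=36 to AMC III: 23·36/(10 + 0.13·36) → 828 ÷ (367/25) = 20700/367 ≈ 56.403
Max retention: S = 1000/(20700/367) − 10 = 1600/207 in (≈ 7.729 in)
Ia = 0.2S: 0.2·7.729 = 1.546 in (exactly 320/207)
P = 0.560 ≤ Ia = 1.546 in: entire storm abstracted, Q = 0.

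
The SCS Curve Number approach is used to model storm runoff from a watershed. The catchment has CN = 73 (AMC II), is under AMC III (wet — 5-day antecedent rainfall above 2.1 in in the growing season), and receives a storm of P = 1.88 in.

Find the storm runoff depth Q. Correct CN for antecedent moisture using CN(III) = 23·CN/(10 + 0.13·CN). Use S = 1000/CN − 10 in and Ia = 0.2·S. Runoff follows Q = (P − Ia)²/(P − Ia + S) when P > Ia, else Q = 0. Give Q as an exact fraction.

Q = 4278860569/5579023175 in ≈ 0.767 in

Wet (AMC III): CN(III) = 23·73/(10 + 0.13·73) = 1679/(1949/100) = 167900/1949 ≈ 86.147
Retention S: 1000/CN − 10 with CN=86.147 → S = 2700/1679 ≈ 1.608 in
Ia = 0.2·(2700/1679) = 540/1679 in ≈ 0.322 in
P − Ia = 1.880 − 0.322 = 65413/41975 ≈ 1.558 in (> 0, runoff occurs)
Q = (65413/41975)²/((65413/41975) + 2700/1679) = (4278860569/1761900625)/(132913/41975) = 4278860569/5579023175 in ≈ 0.767 in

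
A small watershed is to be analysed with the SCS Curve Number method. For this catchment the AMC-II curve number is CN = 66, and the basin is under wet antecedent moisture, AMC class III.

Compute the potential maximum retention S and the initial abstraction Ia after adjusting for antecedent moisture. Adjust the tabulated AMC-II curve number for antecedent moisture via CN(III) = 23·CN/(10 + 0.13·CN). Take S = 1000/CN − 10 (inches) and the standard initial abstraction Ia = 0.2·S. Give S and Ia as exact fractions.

S = 1700/759 in ≈ 2.240 in; Ia = 340/759 in ≈ 0.448 in

CN(III) from CN(II)=66: (23·66)/(10 + 0.13·66) = 75900/929 ≈ 81.701
S = 1000/(75900/929) − 10 = 1700/759 in ≈ 2.240 in
Ia = 0.2·(1700/759) = 340/759 in ≈ 0.448 in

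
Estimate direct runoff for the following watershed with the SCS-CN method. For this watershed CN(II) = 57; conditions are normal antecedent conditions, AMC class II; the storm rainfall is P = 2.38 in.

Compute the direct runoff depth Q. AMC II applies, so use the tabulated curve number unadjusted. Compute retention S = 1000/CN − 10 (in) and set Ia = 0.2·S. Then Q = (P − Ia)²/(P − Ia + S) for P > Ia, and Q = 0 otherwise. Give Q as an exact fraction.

Q = 6165289/68351550 in ≈ 0.090 in

CN(II) = 57; AMC II needs no correction.
Max retention: S = 1000/57 − 10 = 430/57 in (≈ 7.544 in)
Initial abstraction Ia = S/5 = (430/57)/5 = 86/57 ≈ 1.509 in
Since P=2.380 > Ia=1.509: effective rainfall P−Ia = 2483/2850 in
Q: (2483/2850)² ÷ (23983/2850) = 6165289/68351550 in (≈ 0.090 in)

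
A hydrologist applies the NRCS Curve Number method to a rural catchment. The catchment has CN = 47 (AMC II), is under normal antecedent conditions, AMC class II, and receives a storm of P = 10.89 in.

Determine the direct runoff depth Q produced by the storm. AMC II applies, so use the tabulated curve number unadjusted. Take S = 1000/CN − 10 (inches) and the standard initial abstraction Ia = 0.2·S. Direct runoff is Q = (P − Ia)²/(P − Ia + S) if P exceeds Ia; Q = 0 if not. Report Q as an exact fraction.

Q = 1646979889/439840100 in ≈ 3.744 in

CN(II) = 47; AMC II needs no correction.
Max retention: S = 1000/47 − 10 = 530/47 in (≈ 11.277 in)
Ia = 0.2S: 0.2·11.277 = 2.255 in (exactly 106/47)
P − Ia = 10.890 − 2.255 = 40583/4700 ≈ 8.635 in (> 0, runoff occurs)
Q: (40583/4700)² ÷ (93583/4700) = 1646979889/439840100 in (≈ 3.744 in)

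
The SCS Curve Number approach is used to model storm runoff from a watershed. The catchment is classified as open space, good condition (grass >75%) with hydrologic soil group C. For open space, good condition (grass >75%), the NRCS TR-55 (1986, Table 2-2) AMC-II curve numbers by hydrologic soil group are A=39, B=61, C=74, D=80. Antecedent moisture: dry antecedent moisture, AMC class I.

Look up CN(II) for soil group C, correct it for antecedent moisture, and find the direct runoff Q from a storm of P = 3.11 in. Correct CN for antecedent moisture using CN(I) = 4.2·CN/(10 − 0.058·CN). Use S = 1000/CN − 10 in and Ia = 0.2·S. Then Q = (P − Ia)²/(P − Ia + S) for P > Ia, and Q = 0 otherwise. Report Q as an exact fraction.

Q = 12465052609/59179971900 in ≈ 0.211 in

NRCS table: open space, good condition (grass >75%), soil group C → CN(II) = 74
Dry (AMC I): CN(I) = 4.2·74/(10 − 0.058·74) = (1554/5)/(1427/250) = 77700/1427 ≈ 54.450
Max retention: S = 1000/(77700/1427) − 10 = 6500/777 in (≈ 8.366 in)
Ia = 0.2S: 0.2·8.366 = 1.673 in (exactly 1300/777)
Excess rainfall: 3.110 − 1.673 = 1.437 in; P > Ia so Q > 0
Runoff Q = (P−Ia)²/(P−Ia+S) = (1.437)²/(1.437+8.366) = 12465052609/59179971900 ≈ 0.211 in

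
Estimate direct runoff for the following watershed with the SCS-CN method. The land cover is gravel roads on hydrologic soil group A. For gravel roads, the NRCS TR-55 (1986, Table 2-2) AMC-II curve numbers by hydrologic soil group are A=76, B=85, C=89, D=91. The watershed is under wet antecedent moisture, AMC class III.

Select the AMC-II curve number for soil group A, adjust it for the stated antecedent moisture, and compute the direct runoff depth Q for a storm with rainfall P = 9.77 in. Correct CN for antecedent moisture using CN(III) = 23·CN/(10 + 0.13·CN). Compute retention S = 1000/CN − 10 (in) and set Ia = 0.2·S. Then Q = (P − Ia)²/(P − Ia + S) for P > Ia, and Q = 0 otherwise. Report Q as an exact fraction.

NRCS table: gravel roads, soil group A → CN(II) = 76
CN(III) from CN(II)=76: (23·76)/(10 + 0.13·76) = 43700/497 ≈ 87.928
S = 1000/(43700/497) − 10 = 600/437 in ≈ 1.373 in
Initial abstraction Ia = S/5 = (600/437)/5 = 120/437 ≈ 0.275 in
Excess rainfall: 9.770 − 0.275 = 9.495 in; P > Ia so Q > 0
Runoff Q = (P−Ia)²/(P−Ia+S) = (9.495)²/(9.495+1.373) = 172182672601/20755271300 ≈ 8.296 in

Q = 172182672601/20755271300 in ≈ 8.296 in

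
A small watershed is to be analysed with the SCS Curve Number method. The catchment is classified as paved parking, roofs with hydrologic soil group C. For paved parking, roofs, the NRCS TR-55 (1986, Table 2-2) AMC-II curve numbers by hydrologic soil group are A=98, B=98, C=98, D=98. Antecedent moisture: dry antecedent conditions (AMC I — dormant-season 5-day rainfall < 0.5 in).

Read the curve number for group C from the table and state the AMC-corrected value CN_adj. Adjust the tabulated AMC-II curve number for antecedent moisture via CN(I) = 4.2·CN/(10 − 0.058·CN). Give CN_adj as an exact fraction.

NRCS table: paved parking, roofs, soil group C → CN(II) = 98
CN(I) from CN(II)=98: (4.2·98)/(10 − 0.058·98) = 102900/1079 ≈ 95.366

CN_adj = 102900/1079 ≈ 95.366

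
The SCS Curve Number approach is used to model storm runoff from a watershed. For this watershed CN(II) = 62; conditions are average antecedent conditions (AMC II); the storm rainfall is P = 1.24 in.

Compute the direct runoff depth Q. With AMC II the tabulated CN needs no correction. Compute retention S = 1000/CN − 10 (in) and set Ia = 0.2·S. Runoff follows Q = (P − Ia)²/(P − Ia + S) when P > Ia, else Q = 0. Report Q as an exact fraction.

CN(II) = 62; AMC II needs no correction.
Max retention: S = 1000/62 − 10 = 190/31 in (≈ 6.129 in)
Initial abstraction Ia = S/5 = (190/31)/5 = 38/31 ≈ 1.226 in
P − Ia = 1.240 − 1.226 = 11/775 ≈ 0.014 in (> 0, runoff occurs)
Q: (11/775)² ÷ (4761/775) = 121/3689775 in (≈ 0.000 in)

Q = 121/3689775 in ≈ 0.000 in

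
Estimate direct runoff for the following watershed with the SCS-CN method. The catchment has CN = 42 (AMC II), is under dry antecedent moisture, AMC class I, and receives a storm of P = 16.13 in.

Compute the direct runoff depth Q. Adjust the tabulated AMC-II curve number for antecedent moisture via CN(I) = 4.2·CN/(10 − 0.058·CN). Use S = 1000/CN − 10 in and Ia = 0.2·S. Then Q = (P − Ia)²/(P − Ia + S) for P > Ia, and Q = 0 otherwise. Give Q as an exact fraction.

Q = 177521496889/82525785300 in ≈ 2.151 in

Dry (AMC I): CN(I) = 4.2·42/(10 − 0.058·42) = (882/5)/(1891/250) = 44100/1891 ≈ 23.321
S = 1000/(44100/1891) − 10 = 14500/441 in ≈ 32.880 in
Initial abstraction Ia = S/5 = (14500/441)/5 = 2900/441 ≈ 6.576 in
P − Ia = 16.130 − 6.576 = 421333/44100 ≈ 9.554 in (> 0, runoff occurs)
Runoff Q = (P−Ia)²/(P−Ia+S) = (9.554)²/(9.554+32.880) = 177521496889/82525785300 ≈ 2.151 in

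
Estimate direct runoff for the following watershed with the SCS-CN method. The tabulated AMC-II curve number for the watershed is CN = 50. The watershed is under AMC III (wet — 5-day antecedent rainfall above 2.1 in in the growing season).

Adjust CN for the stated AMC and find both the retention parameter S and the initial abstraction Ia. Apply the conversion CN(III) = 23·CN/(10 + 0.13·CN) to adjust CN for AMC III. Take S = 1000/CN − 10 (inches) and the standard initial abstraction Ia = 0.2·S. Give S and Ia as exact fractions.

S = 100/23 in ≈ 4.348 in; Ia = 20/23 in ≈ 0.870 in

Wet (AMC III): CN(III) = 23·50/(10 + 0.13·50) = 1150/(33/2) = 2300/33 ≈ 69.697
Retention S: 1000/CN − 10 with CN=69.697 → S = 100/23 ≈ 4.348 in
Initial abstraction Ia = S/5 = (100/23)/5 = 20/23 ≈ 0.870 in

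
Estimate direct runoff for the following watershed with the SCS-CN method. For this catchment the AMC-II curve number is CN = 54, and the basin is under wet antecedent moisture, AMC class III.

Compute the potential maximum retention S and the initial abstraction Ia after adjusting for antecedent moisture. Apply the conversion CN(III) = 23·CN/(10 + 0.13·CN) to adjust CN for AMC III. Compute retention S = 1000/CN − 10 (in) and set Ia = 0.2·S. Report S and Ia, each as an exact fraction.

S = 100/27 in ≈ 3.704 in; Ia = 20/27 in ≈ 0.741 in

Wet (AMC III): CN(III) = 23·54/(10 + 0.13·54) = 1242/(851/50) = 2700/37 ≈ 72.973
Retention S: 1000/CN − 10 with CN=72.973 → S = 100/27 ≈ 3.704 in
Ia = 0.2S: 0.2·3.704 = 0.741 in (exactly 20/27)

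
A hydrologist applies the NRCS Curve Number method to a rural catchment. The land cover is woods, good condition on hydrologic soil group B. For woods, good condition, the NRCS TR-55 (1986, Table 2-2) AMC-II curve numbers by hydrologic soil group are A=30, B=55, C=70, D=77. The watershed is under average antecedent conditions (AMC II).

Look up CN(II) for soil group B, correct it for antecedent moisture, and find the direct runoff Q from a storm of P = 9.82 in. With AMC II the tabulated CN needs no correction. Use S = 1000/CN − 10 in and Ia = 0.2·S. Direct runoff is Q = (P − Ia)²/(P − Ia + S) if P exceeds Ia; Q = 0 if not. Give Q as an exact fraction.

NRCS table: woods, good condition, soil group B → CN(II) = 55
Average conditions: CN = 55 (no AMC adjustment).
S = 1000/55 − 10 = 90/11 in ≈ 8.182 in
Ia = 0.2S: 0.2·8.182 = 1.636 in (exactly 18/11)
Excess rainfall: 9.820 − 1.636 = 8.184 in; P > Ia so Q > 0
Q = (4501/550)²/((4501/550) + 90/11) = (20259001/302500)/(9001/550) = 20259001/4950550 in ≈ 4.092 in

Q = 20259001/4950550 in ≈ 4.092 in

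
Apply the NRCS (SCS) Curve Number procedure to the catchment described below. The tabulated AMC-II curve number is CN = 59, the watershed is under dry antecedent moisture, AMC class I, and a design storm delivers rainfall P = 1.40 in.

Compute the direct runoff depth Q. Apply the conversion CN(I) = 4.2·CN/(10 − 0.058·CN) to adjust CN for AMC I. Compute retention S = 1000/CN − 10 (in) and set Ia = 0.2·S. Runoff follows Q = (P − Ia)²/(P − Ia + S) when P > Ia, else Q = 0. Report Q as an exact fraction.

Q = 0 in ≈ 0.000 in

CN(I) from CN(II)=59: (4.2·59)/(10 − 0.058·59) = 123900/3289 ≈ 37.671
Max retention: S = 1000/(123900/3289) − 10 = 20500/1239 in (≈ 16.546 in)
Ia = 0.2·(20500/1239) = 4100/1239 in ≈ 3.309 in
P = 1.400 ≤ Ia = 3.309 in: entire storm abstracted, Q = 0.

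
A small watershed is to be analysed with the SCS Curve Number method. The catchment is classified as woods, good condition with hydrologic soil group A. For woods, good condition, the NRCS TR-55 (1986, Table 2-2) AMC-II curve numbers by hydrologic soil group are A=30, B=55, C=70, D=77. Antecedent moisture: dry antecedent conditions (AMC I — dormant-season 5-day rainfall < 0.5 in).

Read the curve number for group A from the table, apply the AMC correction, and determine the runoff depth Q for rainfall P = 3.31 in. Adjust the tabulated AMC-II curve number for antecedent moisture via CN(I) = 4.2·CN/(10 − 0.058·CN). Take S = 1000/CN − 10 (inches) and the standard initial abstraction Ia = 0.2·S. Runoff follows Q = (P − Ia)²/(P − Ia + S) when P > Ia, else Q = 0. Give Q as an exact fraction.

Q = 0 in ≈ 0.000 in

NRCS table: woods, good condition, soil group A → CN(II) = 30
Dry (AMC I): CN(I) = 4.2·30/(10 − 0.058·30) = 126/(413/50) = 900/59 ≈ 15.254
Max retention: S = 1000/(900/59) − 10 = 500/9 in (≈ 55.556 in)
Ia = 0.2S: 0.2·55.556 = 11.111 in (exactly 100/9)
P = 3.310 ≤ Ia = 11.111 in: entire storm abstracted, Q = 0.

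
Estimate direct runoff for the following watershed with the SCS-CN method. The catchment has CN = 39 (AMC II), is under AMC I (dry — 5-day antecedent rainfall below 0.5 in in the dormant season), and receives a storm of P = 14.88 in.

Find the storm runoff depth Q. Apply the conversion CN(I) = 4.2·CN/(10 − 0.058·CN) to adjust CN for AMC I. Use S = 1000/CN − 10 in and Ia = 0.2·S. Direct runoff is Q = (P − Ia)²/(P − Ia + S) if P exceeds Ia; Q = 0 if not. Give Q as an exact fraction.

CN(I) from CN(II)=39: (4.2·39)/(10 − 0.058·39) = 81900/3869 ≈ 21.168
S = 1000/(81900/3869) − 10 = 30500/819 in ≈ 37.241 in
Ia = 0.2S: 0.2·37.241 = 7.448 in (exactly 6100/819)
P − Ia = 14.880 − 7.448 = 152168/20475 ≈ 7.432 in (> 0, runoff occurs)
Runoff Q = (P−Ia)²/(P−Ia+S) = (7.432)²/(7.432+37.241) = 5788775056/4681956825 ≈ 1.236 in

Q = 5788775056/4681956825 in ≈ 1.236 in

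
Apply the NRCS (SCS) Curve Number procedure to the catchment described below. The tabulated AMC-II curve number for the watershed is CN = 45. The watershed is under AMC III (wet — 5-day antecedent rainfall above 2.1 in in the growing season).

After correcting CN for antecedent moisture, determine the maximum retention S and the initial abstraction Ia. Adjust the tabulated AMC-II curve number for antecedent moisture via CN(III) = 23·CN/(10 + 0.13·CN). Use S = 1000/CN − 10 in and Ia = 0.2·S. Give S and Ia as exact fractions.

S = 1100/207 in ≈ 5.314 in; Ia = 220/207 in ≈ 1.063 in

CN(III) from CN(II)=45: (23·45)/(10 + 0.13·45) = 20700/317 ≈ 65.300
S = 1000/(20700/317) − 10 = 1100/207 in ≈ 5.314 in
Initial abstraction Ia = S/5 = (1100/207)/5 = 220/207 ≈ 1.063 in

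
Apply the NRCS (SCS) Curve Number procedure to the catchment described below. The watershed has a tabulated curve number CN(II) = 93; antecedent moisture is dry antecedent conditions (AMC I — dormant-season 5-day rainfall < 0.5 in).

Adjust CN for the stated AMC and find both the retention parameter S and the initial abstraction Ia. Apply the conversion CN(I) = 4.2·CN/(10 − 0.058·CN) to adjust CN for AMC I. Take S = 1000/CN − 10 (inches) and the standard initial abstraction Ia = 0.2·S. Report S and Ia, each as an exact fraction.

Dry (AMC I): CN(I) = 4.2·93/(10 − 0.058·93) = (1953/5)/(2303/500) = 27900/329 ≈ 84.802
Max retention: S = 1000/(27900/329) − 10 = 500/279 in (≈ 1.792 in)
Initial abstraction Ia = S/5 = (500/279)/5 = 100/279 ≈ 0.358 in

S = 500/279 in ≈ 1.792 in; Ia = 100/279 in ≈ 0.358 in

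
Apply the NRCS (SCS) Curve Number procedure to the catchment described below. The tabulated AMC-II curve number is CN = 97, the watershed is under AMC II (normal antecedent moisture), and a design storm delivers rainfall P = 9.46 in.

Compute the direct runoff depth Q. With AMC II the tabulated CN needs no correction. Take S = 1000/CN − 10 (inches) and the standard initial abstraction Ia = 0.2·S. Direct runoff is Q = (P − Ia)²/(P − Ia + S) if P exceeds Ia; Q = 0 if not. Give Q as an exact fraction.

AMC II — tabulated CN = 97 applies directly.
S = 1000/97 − 10 = 30/97 in ≈ 0.309 in
Ia = 0.2·(30/97) = 6/97 in ≈ 0.062 in
P − Ia = 9.460 − 0.062 = 45581/4850 ≈ 9.398 in (> 0, runoff occurs)
Runoff Q = (P−Ia)²/(P−Ia+S) = (9.398)²/(9.398+0.309) = 2077627561/228342850 ≈ 9.099 in

Q = 2077627561/228342850 in ≈ 9.099 in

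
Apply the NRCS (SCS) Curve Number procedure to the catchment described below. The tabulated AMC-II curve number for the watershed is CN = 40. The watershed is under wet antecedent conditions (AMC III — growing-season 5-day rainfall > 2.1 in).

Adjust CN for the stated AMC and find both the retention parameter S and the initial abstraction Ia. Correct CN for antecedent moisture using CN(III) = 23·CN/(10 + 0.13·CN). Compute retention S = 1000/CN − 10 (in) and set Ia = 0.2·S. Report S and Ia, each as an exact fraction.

S = 150/23 in ≈ 6.522 in; Ia = 30/23 in ≈ 1.304 in

CN(III) from CN(II)=40: (23·40)/(10 + 0.13·40) = 1150/19 ≈ 60.526
Retention S: 1000/CN − 10 with CN=60.526 → S = 150/23 ≈ 6.522 in
Ia = 0.2S: 0.2·6.522 = 1.304 in (exactly 30/23)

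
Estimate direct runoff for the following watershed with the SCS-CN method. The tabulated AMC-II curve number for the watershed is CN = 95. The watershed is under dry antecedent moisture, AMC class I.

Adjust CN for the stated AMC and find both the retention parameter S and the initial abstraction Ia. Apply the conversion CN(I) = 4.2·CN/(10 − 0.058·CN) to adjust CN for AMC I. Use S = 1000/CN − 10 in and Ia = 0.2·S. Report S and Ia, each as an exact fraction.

Adjust CN=95 to AMC I: 4.2·95/(10 − 0.058·95) → 399 ÷ (449/100) = 39900/449 ≈ 88.864
Max retention: S = 1000/(39900/449) − 10 = 500/399 in (≈ 1.253 in)
Ia = 0.2·(500/399) = 100/399 in ≈ 0.251 in

S = 500/399 in ≈ 1.253 in; Ia = 100/399 in ≈ 0.251 in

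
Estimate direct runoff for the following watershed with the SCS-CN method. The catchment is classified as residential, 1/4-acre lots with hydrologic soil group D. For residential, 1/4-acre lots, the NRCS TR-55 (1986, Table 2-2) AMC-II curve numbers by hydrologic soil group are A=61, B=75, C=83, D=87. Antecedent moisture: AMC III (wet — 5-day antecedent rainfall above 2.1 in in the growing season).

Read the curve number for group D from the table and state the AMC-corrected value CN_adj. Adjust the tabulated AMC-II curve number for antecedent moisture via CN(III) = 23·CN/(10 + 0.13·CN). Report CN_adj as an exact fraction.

NRCS table: residential, 1/4-acre lots, soil group D → CN(II) = 87
Adjust CN=87 to AMC III: 23·87/(10 + 0.13·87) → 2001 ÷ (2131/100) = 200100/2131 ≈ 93.900

CN_adj = 200100/2131 ≈ 93.900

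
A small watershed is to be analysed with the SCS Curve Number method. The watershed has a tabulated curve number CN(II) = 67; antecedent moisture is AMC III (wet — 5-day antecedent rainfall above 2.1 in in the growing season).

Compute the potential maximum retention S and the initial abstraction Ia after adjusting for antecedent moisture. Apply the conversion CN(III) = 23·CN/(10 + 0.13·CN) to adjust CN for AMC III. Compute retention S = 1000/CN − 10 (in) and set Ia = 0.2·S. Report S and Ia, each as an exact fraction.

S = 3300/1541 in ≈ 2.141 in; Ia = 660/1541 in ≈ 0.428 in

Adjust CN=67 to AMC III: 23·67/(10 + 0.13·67) → 1541 ÷ (1871/100) = 154100/1871 ≈ 82.362
Retention S: 1000/CN − 10 with CN=82.362 → S = 3300/1541 ≈ 2.141 in
Ia = 0.2S: 0.2·2.141 = 0.428 in (exactly 660/1541)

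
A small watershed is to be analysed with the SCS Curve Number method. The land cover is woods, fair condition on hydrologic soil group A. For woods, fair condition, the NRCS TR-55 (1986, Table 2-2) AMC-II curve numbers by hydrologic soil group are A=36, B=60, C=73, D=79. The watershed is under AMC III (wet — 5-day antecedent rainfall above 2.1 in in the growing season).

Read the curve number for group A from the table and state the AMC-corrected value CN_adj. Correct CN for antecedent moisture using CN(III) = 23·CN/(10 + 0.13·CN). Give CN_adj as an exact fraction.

NRCS table: woods, fair condition, soil group A → CN(II) = 36
CN(III) from CN(II)=36: (23·36)/(10 + 0.13·36) = 20700/367 ≈ 56.403

CN_adj = 20700/367 ≈ 56.403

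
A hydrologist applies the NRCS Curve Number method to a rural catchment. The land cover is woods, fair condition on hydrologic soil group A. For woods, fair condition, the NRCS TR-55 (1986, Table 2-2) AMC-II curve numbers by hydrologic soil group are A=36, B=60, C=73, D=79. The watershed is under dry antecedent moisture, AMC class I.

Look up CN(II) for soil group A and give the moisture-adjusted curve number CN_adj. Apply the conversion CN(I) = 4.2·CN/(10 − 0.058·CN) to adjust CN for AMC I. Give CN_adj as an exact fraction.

NRCS table: woods, fair condition, soil group A → CN(II) = 36
CN(I) from CN(II)=36: (4.2·36)/(10 − 0.058·36) = 18900/989 ≈ 19.110

CN_adj = 18900/989 ≈ 19.110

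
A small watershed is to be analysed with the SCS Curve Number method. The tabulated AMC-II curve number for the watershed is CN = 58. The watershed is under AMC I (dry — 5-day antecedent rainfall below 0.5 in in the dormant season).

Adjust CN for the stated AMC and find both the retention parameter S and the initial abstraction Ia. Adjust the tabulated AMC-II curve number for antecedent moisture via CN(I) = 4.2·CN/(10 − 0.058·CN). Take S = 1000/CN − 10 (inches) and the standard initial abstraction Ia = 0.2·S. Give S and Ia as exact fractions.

S = 500/29 in ≈ 17.241 in; Ia = 100/29 in ≈ 3.448 in

CN(I) from CN(II)=58: (4.2·58)/(10 − 0.058·58) = 2900/79 ≈ 36.709
S = 1000/(2900/79) − 10 = 500/29 in ≈ 17.241 in
Initial abstraction Ia = S/5 = (500/29)/5 = 100/29 ≈ 3.448 in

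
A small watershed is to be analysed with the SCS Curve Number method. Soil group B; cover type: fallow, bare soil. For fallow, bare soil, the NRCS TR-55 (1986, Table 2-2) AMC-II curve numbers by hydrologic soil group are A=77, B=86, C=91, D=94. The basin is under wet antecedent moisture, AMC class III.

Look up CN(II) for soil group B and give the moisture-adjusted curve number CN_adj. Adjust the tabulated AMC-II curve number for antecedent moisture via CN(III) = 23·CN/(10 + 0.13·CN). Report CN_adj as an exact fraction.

CN_adj = 98900/1059 ≈ 93.390

NRCS table: fallow, bare soil, soil group B → CN(II) = 86
CN(III) from CN(II)=86: (23·86)/(10 + 0.13·86) = 98900/1059 ≈ 93.390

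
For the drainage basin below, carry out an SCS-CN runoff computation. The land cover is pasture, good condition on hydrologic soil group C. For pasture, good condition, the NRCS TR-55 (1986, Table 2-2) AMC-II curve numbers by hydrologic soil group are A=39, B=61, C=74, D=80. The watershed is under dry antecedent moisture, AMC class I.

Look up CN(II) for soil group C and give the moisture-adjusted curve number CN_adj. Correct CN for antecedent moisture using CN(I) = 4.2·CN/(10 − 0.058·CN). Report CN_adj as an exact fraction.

CN_adj = 77700/1427 ≈ 54.450

NRCS table: pasture, good condition, soil group C → CN(II) = 74
Dry (AMC I): CN(I) = 4.2·74/(10 − 0.058·74) = (1554/5)/(1427/250) = 77700/1427 ≈ 54.450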